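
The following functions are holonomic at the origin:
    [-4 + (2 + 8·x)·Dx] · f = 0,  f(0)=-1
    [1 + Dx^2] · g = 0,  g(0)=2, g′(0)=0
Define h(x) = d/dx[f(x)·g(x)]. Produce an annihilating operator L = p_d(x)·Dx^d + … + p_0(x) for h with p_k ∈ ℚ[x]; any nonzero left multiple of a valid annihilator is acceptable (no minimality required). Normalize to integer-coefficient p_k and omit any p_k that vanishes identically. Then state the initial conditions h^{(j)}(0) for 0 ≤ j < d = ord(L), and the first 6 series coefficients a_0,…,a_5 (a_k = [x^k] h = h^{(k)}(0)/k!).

f: a_k = -1, -2, 2, -4, 10, -28, …
g: a_k = 2, 0, -1, 0, 1/12, 0, …
L₀ := L_f ⊗_s L_g (sym. prod.), ord ≤ 2.
h₀' ⇒ L via d/dx closure of L₀.
L = (-7 + 336·x + 736·x^2 + 256·x^3 + 256·x^4) + (44 + 144·x - 192·x^2 - 256·x^3)·Dx + (13 + 112·x + 288·x^2 + 256·x^3 + 256·x^4)·Dx^2  (order 2).
h: a_k = -4, 10, -18, 215/3, -1565/6, 56941/60, …
ICs: h(0) = -4, h′(0) = 10.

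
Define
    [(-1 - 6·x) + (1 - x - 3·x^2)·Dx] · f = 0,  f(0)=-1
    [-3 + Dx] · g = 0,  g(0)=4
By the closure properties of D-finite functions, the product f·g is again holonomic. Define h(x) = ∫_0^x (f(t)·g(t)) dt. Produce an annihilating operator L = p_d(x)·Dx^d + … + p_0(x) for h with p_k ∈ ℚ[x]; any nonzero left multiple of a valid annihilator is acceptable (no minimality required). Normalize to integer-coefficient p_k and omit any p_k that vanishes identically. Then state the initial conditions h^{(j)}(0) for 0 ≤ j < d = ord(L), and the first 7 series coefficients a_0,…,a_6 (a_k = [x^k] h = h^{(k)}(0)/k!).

f: a_k = -1, -1, -4, -7, -19, -40, -97, …
g: a_k = 4, 12, 18, 18, 27/2, 81/10, 81/20, …
f·g: L₀ = L_f ⊗_s L_g, ord ≤ 1·1.
∫: right-multiply L₀ by Dx.
L = (4 + 3·x - 9·x^2)·Dx + (-1 + x + 3·x^2)·Dx^2  (order 2).
h: a_k = 0, -4, -8, -46/3, -28, -527/10, -1519/15, …
ICs: h(0) = 0, h′(0) = -4.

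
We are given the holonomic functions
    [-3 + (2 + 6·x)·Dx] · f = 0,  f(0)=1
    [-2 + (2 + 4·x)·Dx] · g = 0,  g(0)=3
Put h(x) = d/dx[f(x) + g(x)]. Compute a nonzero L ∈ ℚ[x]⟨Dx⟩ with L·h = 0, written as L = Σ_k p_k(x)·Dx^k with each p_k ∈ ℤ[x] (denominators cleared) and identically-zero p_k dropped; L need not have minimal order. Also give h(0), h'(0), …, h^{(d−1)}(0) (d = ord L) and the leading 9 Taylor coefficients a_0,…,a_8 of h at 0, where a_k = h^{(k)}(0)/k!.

f: a_k = 1, 3/2, -9/8, 27/16, -405/128, 1701/256, -15309/1024, 72171/2048, -2814669/32768, …
g: a_k = 3, 3, -3/2, 3/2, -15/8, 21/8, -63/16, 99/16, -1287/128, …
h₀=f+g: left-lcm gives L₀, ord ≤ 2.
Derive L from L₀ (diff closure).
L = -9 + (-15 - 36·x)·Dx + (-2 - 10·x - 12·x^2)·Dx^2  (order 2).
h: a_k = 9/2, -21/4, 153/16, -645/32, 11865/256, -58023/512, 593901/2048, -3144141/4096, 136544265/65536, …
ICs: h(0) = 9/2, h′(0) = -21/4.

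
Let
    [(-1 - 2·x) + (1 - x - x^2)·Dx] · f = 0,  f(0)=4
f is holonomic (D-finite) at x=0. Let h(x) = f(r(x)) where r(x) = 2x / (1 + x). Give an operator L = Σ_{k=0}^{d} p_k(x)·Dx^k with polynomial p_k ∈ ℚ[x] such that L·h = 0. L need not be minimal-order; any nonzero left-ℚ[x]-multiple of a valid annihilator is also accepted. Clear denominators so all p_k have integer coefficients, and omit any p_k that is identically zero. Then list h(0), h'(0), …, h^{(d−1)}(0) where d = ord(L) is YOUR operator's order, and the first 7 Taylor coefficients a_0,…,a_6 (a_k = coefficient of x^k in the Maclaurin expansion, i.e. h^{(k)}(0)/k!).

L = (2 + 10·x) + (-1 - x + 5·x^2 + 5·x^3)·Dx  (order 1).
h: a_k = 4, 8, 24, 40, 120, 200, 600, …
ICs: h(0) = 4.

f: a_k = 4, 4, 8, 12, 20, 32, 52, …
h₀=f(r): pull back L_f along r ⇒ L₀.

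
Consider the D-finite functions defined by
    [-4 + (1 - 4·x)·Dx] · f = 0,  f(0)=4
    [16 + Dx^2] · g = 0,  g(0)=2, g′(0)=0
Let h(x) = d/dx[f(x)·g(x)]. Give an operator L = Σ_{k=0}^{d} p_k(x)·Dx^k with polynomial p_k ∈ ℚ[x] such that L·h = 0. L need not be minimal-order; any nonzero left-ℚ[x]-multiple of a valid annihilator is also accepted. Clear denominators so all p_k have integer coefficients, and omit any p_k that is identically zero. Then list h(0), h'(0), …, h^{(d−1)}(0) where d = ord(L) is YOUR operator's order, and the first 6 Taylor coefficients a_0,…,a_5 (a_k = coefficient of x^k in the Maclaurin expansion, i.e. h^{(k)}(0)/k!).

f: a_k = 4, 16, 64, 256, 1024, 4096, …
g: a_k = 2, 0, -16, 0, 64/3, 0, …
h₀=f·g: eliminate ⇒ L₀, order ≤ 1·2.
h=h₀': d/dx-closure on L₀ ⇒ L.
L = (-16 - 128·x + 256·x^2) + (-8 + 32·x)·Dx + (1 - 8·x + 16·x^2)·Dx^2  (order 2).
h: a_k = 32, 128, 768, 13312/3, 66560/3, 1593344/15, …
ICs: h(0) = 32, h′(0) = 128.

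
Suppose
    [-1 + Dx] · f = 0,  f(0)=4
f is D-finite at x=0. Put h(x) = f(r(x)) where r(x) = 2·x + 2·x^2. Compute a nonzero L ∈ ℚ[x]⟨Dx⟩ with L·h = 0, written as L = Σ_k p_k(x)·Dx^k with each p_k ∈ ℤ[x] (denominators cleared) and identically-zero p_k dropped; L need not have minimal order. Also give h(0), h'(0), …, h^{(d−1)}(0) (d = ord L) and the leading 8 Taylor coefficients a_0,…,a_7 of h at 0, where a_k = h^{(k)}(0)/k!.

L = (-2 - 4·x) + Dx  (order 1).
h: a_k = 4, 8, 16, 64/3, 80/3, 416/15, 1216/45, 7424/315, …
ICs: h(0) = 4.

f: a_k = 4, 4, 2, 2/3, 1/6, 1/30, 1/180, 1/1260, …
Substitute x→r, Dx→(1/r')Dx; clear ⇒ L₀.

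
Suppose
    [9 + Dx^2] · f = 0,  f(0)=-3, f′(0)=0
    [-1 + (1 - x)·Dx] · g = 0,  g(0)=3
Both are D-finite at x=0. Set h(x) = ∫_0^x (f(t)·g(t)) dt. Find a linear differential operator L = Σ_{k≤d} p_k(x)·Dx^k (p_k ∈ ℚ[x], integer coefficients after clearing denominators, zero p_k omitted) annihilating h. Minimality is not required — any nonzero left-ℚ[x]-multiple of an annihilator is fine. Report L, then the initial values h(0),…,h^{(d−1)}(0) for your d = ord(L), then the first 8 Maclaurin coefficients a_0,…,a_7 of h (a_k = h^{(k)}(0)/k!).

f: a_k = -3, 0, 27/2, 0, -81/8, 0, 243/80, 0, …
g: a_k = 3, 3, 3, 3, 3, 3, 3, 3, …
f·g: L₀ = L_f ⊗_s L_g, ord ≤ 2·1.
h=∫h₀ ⇒ L = L₀·Dx.
L = (-9 + 9·x)·Dx + 2·Dx^2 + (-1 + x)·Dx^3  (order 3).
h: a_k = 0, -9, -9/2, 21/2, 63/8, 9/40, 3/16, 117/80, …
ICs: h(0) = 0, h′(0) = -9, h′′(0) = -9.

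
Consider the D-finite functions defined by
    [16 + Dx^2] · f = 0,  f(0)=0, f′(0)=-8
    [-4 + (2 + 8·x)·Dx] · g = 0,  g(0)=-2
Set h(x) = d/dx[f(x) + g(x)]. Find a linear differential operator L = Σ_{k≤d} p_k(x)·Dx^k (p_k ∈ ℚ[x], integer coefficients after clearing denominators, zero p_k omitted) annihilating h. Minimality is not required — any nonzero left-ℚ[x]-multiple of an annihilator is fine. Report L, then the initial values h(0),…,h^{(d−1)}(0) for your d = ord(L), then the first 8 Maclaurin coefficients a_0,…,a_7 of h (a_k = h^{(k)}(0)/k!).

L = (-608 - 1024·x - 2048·x^2) + (-112 - 960·x - 3072·x^2 - 4096·x^3)·Dx + (-38 - 64·x - 128·x^2)·Dx^2 + (-7 - 60·x - 192·x^2 - 256·x^3)·Dx^3  (order 3).
h: a_k = -12, 8, 40, 80, -1096/3, 1008, -164272/45, 13728, …
ICs: h(0) = -12, h′(0) = 8, h′′(0) = 80.

f: a_k = 0, -8, 0, 64/3, 0, -256/15, 0, 2048/315, …
g: a_k = -2, -4, 4, -8, 20, -56, 168, -528, …
L₀ := lclm(L_f,L_g); ord L₀ ≤ 2+1.
h₀' ⇒ L via d/dx closure of L₀.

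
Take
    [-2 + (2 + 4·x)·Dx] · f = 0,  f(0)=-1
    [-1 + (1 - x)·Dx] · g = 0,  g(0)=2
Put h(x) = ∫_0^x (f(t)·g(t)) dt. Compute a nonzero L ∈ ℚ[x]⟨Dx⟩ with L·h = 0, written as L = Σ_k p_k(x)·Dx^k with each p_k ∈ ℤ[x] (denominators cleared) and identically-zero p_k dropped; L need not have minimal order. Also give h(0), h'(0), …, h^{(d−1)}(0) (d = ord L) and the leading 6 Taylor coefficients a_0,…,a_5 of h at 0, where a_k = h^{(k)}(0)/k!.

L = (2 + x)·Dx + (-1 - x + 2·x^2)·Dx^2  (order 2).
h: a_k = 0, -2, -2, -1, -1, -11/20, …
ICs: h(0) = 0, h′(0) = -2.

f: a_k = -1, -1, 1/2, -1/2, 5/8, -7/8, …
g: a_k = 2, 2, 2, 2, 2, 2, …
L₀ := L_f ⊗_s L_g (sym. prod.), ord ≤ 1.
h=∫h₀ ⇒ L = L₀·Dx.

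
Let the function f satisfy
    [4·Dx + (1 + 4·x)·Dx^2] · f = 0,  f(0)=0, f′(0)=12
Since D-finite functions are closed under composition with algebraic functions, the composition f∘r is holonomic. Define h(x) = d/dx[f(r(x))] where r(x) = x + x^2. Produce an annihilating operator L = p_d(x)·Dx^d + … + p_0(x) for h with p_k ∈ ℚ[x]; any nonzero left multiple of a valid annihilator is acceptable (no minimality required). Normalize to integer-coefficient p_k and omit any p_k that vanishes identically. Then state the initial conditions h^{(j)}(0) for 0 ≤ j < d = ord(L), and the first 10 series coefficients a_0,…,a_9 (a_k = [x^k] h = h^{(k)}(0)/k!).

L = 2 + (1 + 2·x)·Dx  (order 1).
h: a_k = 12, -24, 48, -96, 192, -384, 768, -1536, 3072, -6144, …
ICs: h(0) = 12.

f: a_k = 0, 12, -24, 64, -192, 3072/5, -2048, 49152/7, -24576, 262144/3, …
Substitute x→r, Dx→(1/r')Dx; clear ⇒ L₀.
Derive L from L₀ (diff closure).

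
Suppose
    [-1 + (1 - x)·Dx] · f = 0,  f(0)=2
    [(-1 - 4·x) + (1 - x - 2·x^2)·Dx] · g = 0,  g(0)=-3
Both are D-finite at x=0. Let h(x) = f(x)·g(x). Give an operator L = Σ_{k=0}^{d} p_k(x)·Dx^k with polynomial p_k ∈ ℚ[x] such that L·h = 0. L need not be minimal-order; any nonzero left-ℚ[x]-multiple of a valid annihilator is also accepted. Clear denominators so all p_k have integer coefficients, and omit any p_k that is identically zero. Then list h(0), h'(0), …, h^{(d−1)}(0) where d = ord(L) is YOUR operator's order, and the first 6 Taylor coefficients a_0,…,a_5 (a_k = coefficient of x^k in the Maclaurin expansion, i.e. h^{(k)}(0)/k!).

L = (-2 - 2·x + 6·x^2) + (1 - 2·x - x^2 + 2·x^3)·Dx  (order 1).
h: a_k = -6, -12, -30, -60, -126, -252, …
ICs: h(0) = -6.

f: a_k = 2, 2, 2, 2, 2, 2, …
g: a_k = -3, -3, -9, -15, -33, -63, …
Product ⇒ symmetric product L₀, ord ≤ 1.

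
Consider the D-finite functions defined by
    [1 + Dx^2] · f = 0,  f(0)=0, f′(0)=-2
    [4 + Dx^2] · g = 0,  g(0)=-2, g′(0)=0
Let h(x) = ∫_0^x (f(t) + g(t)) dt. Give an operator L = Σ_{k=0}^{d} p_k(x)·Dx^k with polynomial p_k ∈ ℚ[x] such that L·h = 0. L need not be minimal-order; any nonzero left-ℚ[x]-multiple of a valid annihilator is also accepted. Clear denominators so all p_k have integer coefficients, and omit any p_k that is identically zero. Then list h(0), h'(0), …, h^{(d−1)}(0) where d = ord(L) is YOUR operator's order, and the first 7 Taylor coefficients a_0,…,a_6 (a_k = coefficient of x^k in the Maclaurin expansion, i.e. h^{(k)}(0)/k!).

f: a_k = 0, -2, 0, 1/3, 0, -1/60, 0, …
g: a_k = -2, 0, 4, 0, -4/3, 0, 8/45, …
Sum ⇒ L₀ = lclm(L_f,L_g) in ℚ(x)⟨Dx⟩.
h=∫₀ˣh₀: take L = L₀·Dx.
L = 4·Dx + 5·Dx^3 + Dx^5  (order 5).
h: a_k = 0, -2, -1, 4/3, 1/12, -4/15, -1/360, …
ICs: h(0) = 0, h′(0) = -2, h′′(0) = -2, h′′′(0) = 8, h′′′′(0) = 2.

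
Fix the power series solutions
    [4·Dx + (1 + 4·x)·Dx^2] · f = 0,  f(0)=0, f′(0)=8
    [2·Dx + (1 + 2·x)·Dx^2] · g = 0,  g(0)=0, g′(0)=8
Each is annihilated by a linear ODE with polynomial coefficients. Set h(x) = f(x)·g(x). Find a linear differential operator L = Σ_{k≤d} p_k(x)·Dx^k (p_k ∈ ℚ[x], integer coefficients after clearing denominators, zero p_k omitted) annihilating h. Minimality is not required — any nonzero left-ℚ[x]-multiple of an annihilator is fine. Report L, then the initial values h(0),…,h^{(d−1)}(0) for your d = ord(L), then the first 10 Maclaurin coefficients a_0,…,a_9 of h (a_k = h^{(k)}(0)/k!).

f: a_k = 0, 8, -16, 128/3, -128, 2048/5, -4096/3, 32768/7, -16384, 524288/9, …
g: a_k = 0, 8, -8, 32/3, -16, 128/5, -128/3, 512/7, -128, 2048/9, …
Sym-product of L_f,L_g gives L₀ (≤ ord 4).
L = (160 + 768·x + 1024·x^2)·Dx + (264 + 2144·x + 5760·x^2 + 5120·x^3)·Dx^2 + (64 + 720·x + 2976·x^2 + 5376·x^3 + 3584·x^4)·Dx^3 + (3 + 44·x + 252·x^2 + 704·x^3 + 960·x^4 + 512·x^5)·Dx^4  (order 4).
h: a_k = 0, 0, 64, -192, 1664/3, -1664, 234752/45, -84992/5, 1200128/21, -6892544/35, …
ICs: h(0) = 0, h′(0) = 0, h′′(0) = 128, h′′′(0) = -1152.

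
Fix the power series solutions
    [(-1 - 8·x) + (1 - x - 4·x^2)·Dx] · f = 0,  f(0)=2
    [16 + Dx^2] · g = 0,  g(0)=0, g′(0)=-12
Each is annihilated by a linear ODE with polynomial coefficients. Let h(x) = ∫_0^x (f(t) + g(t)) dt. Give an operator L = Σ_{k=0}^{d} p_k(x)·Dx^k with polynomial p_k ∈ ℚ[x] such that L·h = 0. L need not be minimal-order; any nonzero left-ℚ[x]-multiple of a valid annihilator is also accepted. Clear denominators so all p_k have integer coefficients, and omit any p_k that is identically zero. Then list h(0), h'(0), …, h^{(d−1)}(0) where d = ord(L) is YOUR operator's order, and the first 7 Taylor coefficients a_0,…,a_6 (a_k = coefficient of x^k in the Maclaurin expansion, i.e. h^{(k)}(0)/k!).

f: a_k = 2, 2, 10, 18, 58, 130, 362, …
g: a_k = 0, -12, 0, 32, 0, -128/5, 0, …
f+g: L₀ = lclm(L_f,L_g), ord ≤ 1+2.
h=∫h₀ ⇒ L = L₀·Dx.
L = (560 + 4608·x + 1664·x^2 + 6144·x^3 + 10240·x^4 + 16384·x^5)·Dx + (-208 + 272·x + 896·x^2 - 1408·x^3 - 1536·x^4 + 6144·x^5 + 8192·x^6)·Dx^2 + (35 + 288·x + 104·x^2 + 384·x^3 + 640·x^4 + 1024·x^5)·Dx^3 + (-13 + 17·x + 56·x^2 - 88·x^3 - 96·x^4 + 384·x^5 + 512·x^6)·Dx^4  (order 4).
h: a_k = 0, 2, -5, 10/3, 25/2, 58/5, 87/5, …
ICs: h(0) = 0, h′(0) = 2, h′′(0) = -10, h′′′(0) = 20.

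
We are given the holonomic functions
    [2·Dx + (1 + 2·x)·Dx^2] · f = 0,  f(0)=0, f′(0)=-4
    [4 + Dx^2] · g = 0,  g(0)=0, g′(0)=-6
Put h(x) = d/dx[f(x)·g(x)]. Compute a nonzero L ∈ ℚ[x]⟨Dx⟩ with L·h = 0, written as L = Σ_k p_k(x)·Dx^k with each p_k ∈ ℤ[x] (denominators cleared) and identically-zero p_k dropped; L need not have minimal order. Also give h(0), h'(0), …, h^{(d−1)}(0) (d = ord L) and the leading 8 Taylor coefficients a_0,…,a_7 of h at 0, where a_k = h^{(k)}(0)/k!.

L = (-400 - 1408·x - 2688·x^2 + 1536·x^3 + 11008·x^4 + 12288·x^5 + 4096·x^6) + (-192 - 512·x + 640·x^2 + 3840·x^3 + 5120·x^4 + 2048·x^5)·Dx + (-112 - 352·x - 224·x^2 + 2304·x^3 + 6272·x^4 + 6144·x^5 + 2048·x^6)·Dx^2 + (-48 - 128·x + 160·x^2 + 960·x^3 + 1280·x^4 + 512·x^5)·Dx^3 + (-3 + 112·x^2 + 480·x^3 + 880·x^4 + 768·x^5 + 256·x^6)·Dx^4  (order 4).
h: a_k = 0, 48, -72, 64, -160, 352, -3472/5, 28928/21, …
ICs: h(0) = 0, h′(0) = 48, h′′(0) = -144, h′′′(0) = 384.

f: a_k = 0, -4, 4, -16/3, 8, -64/5, 64/3, -256/7, …
g: a_k = 0, -6, 0, 4, 0, -4/5, 0, 8/105, …
f·g: L₀ = L_f ⊗_s L_g, ord ≤ 2·2.
h=h₀': d/dx-closure on L₀ ⇒ L.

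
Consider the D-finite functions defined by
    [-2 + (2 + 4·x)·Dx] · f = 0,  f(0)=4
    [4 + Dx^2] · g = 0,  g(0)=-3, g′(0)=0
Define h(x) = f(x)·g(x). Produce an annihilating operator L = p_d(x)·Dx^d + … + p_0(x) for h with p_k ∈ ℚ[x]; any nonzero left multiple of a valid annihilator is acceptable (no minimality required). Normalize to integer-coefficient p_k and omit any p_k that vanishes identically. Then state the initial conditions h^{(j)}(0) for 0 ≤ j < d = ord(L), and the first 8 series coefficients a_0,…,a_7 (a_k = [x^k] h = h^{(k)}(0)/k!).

L = (7 + 16·x + 16·x^2) + (-2 - 4·x)·Dx + (1 + 4·x + 4·x^2)·Dx^2  (order 2).
h: a_k = -12, -12, 30, 18, -25/2, -13/2, 349/60, -401/60, …
ICs: h(0) = -12, h′(0) = -12.

f: a_k = 4, 4, -2, 2, -5/2, 7/2, -21/4, 33/4, …
g: a_k = -3, 0, 6, 0, -2, 0, 4/15, 0, …
f·g: L₀ = L_f ⊗_s L_g, ord ≤ 1·2.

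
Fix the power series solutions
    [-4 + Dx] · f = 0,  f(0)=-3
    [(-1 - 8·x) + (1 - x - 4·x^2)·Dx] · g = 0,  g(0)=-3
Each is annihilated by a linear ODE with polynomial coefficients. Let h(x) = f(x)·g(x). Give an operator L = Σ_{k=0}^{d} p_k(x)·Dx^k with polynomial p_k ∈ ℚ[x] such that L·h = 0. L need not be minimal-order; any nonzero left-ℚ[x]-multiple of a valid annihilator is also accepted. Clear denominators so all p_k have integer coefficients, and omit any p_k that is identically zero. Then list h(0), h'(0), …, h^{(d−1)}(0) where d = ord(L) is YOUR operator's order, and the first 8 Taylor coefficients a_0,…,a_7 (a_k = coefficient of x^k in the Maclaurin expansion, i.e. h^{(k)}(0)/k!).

f: a_k = -3, -12, -24, -32, -32, -128/5, -256/15, -1024/105, …
g: a_k = -3, -3, -15, -27, -87, -195, -543, -1323, …
f·g: L₀ = L_f ⊗_s L_g, ord ≤ 1·1.
L = (5 + 4·x - 16·x^2) + (-1 + x + 4·x^2)·Dx  (order 1).
h: a_k = 9, 45, 153, 429, 1137, 14649/5, 7529, 674711/35, …
ICs: h(0) = 9.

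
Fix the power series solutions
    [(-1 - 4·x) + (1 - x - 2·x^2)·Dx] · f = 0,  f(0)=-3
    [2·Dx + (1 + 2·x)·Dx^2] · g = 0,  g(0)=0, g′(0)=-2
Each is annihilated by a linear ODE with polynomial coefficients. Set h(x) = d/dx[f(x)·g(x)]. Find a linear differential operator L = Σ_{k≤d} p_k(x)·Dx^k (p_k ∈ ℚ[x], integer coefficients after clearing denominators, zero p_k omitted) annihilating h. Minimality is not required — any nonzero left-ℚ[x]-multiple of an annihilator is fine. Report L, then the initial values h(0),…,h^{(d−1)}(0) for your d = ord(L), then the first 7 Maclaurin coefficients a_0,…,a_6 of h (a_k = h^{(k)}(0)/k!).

f: a_k = -3, -3, -9, -15, -33, -63, -129, …
g: a_k = 0, -2, 2, -8/3, 4, -32/5, 32/3, …
f·g: L₀ = L_f ⊗_s L_g, ord ≤ 1·2.
h₀' ⇒ L via d/dx closure of L₀.
L = (60 + 216·x + 288·x^2) + (5 + 66·x + 240·x^2 + 224·x^3)·Dx + (-3 - 11·x + 4·x^2 + 44·x^3 + 32·x^4)·Dx^2  (order 2).
h: a_k = 6, 0, 60, 32, 336, 1536/5, 8416/5, …
ICs: h(0) = 6, h′(0) = 0.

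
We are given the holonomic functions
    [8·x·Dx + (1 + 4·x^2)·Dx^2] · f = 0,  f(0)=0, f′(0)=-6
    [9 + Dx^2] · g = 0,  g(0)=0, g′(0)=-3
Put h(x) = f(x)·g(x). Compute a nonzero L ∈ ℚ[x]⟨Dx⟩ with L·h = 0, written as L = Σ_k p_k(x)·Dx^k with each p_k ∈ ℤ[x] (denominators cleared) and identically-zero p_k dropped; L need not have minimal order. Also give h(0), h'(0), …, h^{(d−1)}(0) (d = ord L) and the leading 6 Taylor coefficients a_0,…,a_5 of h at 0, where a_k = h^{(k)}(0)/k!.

f: a_k = 0, -6, 0, 8, 0, -96/5, …
g: a_k = 0, -3, 0, 9/2, 0, -81/40, …
h₀=f·g: eliminate ⇒ L₀, order ≤ 2·2.
L = (2925 + 31536·x^2 + 95904·x^4 + 186624·x^6 + 186624·x^8) + (2448·x + 20160·x^3 + 62208·x^5 + 82944·x^7)·Dx + (442 + 5088·x^2 + 19008·x^4 + 41472·x^6 + 41472·x^8)·Dx^2 + (272·x + 2240·x^3 + 6912·x^5 + 9216·x^7)·Dx^3 + (13 + 176·x^2 + 928·x^4 + 2304·x^6 + 2304·x^8)·Dx^4  (order 4).
h: a_k = 0, 0, 18, 0, -51, 0, …
ICs: h(0) = 0, h′(0) = 0, h′′(0) = 36, h′′′(0) = 0.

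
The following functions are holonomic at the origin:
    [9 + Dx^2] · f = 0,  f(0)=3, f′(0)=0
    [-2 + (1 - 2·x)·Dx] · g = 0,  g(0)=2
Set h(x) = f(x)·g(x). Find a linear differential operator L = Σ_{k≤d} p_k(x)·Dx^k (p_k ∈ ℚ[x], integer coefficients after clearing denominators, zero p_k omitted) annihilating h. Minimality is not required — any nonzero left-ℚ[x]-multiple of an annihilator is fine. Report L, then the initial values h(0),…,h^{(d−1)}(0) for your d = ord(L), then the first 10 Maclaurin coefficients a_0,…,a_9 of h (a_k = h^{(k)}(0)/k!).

f: a_k = 3, 0, -27/2, 0, 81/8, 0, -243/80, 0, 2187/4480, 0, …
g: a_k = 2, 4, 8, 16, 32, 64, 128, 256, 512, 1024, …
f·g: L₀ = L_f ⊗_s L_g, ord ≤ 2·1.
L = (-9 + 18·x) + 4·Dx + (-1 + 2·x)·Dx^2  (order 2).
h: a_k = 6, 12, -3, -6, 33/4, 33/2, 1077/40, 1077/20, 48687/448, 48687/224, …
ICs: h(0) = 6, h′(0) = 12.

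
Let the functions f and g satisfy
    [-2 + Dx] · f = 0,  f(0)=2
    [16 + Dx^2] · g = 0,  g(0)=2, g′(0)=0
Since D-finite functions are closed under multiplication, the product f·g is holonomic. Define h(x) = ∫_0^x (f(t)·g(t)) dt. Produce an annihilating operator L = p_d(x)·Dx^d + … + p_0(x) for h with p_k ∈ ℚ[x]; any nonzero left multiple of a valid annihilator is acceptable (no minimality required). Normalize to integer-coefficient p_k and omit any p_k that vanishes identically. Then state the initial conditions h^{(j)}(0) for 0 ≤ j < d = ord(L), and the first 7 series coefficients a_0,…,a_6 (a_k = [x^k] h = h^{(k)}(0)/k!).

f: a_k = 2, 4, 4, 8/3, 4/3, 8/15, 8/45, …
g: a_k = 2, 0, -16, 0, 64/3, 0, -512/45, …
f·g: L₀ = L_f ⊗_s L_g, ord ≤ 1·2.
h=∫₀ˣh₀: take L = L₀·Dx.
L = 20·Dx - 4·Dx^2 + Dx^3  (order 3).
h: a_k = 0, 4, 4, -8, -44/3, -56/15, 328/45, …
ICs: h(0) = 0, h′(0) = 4, h′′(0) = 8.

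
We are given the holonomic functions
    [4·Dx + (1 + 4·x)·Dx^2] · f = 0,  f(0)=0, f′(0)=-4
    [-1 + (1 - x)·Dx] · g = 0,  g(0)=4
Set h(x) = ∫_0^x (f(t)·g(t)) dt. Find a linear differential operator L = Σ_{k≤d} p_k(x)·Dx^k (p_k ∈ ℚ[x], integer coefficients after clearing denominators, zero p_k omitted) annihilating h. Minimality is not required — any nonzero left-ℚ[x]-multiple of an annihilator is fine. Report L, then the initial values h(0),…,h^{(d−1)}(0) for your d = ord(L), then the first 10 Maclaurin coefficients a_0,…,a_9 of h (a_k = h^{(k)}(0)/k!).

f: a_k = 0, -4, 8, -64/3, 64, -1024/5, 2048/3, -16384/7, 8192, -262144/9, …
g: a_k = 4, 4, 4, 4, 4, 4, 4, 4, 4, 4, …
L₀ := L_f ⊗_s L_g (sym. prod.), ord ≤ 2.
h=∫₀ˣh₀: take L = L₀·Dx.
L = 4·Dx + (-2 + 12·x)·Dx^2 + (-1 - 3·x + 4·x^2)·Dx^3  (order 3).
h: a_k = 0, 0, -8, 16/3, -52/3, 112/3, -4744/45, 4496/15, -95342/105, 2677904/945, …
ICs: h(0) = 0, h′(0) = 0, h′′(0) = -16.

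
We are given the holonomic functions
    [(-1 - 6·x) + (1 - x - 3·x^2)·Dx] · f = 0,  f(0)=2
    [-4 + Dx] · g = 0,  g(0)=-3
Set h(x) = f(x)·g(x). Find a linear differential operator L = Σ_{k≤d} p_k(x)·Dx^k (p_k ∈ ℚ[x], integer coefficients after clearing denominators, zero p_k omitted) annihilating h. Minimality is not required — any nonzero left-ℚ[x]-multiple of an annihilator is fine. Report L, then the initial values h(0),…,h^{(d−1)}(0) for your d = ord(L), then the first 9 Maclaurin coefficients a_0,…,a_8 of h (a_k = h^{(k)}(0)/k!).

f: a_k = 2, 2, 8, 14, 38, 80, 194, 434, 1016, …
g: a_k = -3, -12, -24, -32, -32, -128/5, -256/15, -1024/105, -512/105, …
Product ⇒ symmetric product L₀, ord ≤ 1.
L = (5 + 2·x - 12·x^2) + (-1 + x + 3·x^2)·Dx  (order 1).
h: a_k = -6, -30, -96, -250, -602, -7016/5, -9730/3, -784606/105, -361456/21, …
ICs: h(0) = -6.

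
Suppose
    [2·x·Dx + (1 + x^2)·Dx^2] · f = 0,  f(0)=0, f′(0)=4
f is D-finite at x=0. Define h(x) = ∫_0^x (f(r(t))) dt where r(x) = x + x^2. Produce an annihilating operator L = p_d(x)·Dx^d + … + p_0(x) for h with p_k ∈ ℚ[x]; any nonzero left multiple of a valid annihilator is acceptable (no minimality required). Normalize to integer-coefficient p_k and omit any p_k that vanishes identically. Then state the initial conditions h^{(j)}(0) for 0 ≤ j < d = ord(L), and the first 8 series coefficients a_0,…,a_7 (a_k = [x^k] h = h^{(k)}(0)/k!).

f: a_k = 0, 4, 0, -4/3, 0, 4/5, 0, -4/7, …
h₀=f(r): pull back L_f along r ⇒ L₀.
h=∫₀ˣh₀: take L = L₀·Dx.
L = (-2 + 2·x + 8·x^2 + 12·x^3 + 6·x^4)·Dx^2 + (1 + 2·x + x^2 + 4·x^3 + 5·x^4 + 2·x^5)·Dx^3  (order 3).
h: a_k = 0, 0, 2, 4/3, -1/3, -4/5, -8/15, 8/21, …
ICs: h(0) = 0, h′(0) = 0, h′′(0) = 4.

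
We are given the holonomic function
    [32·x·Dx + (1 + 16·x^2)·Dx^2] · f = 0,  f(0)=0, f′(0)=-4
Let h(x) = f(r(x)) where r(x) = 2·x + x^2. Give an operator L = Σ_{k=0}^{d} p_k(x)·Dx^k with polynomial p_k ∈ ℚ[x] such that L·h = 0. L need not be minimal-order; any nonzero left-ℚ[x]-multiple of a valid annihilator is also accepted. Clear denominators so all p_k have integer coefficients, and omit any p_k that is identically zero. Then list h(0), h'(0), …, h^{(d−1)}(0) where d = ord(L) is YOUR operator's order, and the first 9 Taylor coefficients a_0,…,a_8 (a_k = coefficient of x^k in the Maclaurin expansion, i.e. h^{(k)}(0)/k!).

f: a_k = 0, -4, 0, 64/3, 0, -1024/5, 0, 16384/7, 0, …
Substitute x→r, Dx→(1/r')Dx; clear ⇒ L₀.
L = (-1 + 128·x + 256·x^2 + 192·x^3 + 48·x^4)·Dx + (1 + x + 64·x^2 + 128·x^3 + 80·x^4 + 16·x^5)·Dx^2  (order 2).
h: a_k = 0, -8, -4, 512/3, 256, -32128/5, -49088/3, 1982464/7, 1040384, …
ICs: h(0) = 0, h′(0) = -8.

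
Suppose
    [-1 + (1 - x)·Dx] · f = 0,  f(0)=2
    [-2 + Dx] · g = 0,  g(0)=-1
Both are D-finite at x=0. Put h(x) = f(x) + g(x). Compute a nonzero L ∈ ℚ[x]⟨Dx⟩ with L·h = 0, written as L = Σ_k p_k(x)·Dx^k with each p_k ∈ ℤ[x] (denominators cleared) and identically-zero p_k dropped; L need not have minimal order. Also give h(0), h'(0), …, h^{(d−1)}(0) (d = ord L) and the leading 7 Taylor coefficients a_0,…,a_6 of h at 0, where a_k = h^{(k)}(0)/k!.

L = -4·x + (-2 + 8·x - 4·x^2)·Dx + (1 - 3·x + 2·x^2)·Dx^2  (order 2).
h: a_k = 1, 0, 0, 2/3, 4/3, 26/15, 86/45, …
ICs: h(0) = 1, h′(0) = 0.

f: a_k = 2, 2, 2, 2, 2, 2, 2, …
g: a_k = -1, -2, -2, -4/3, -2/3, -4/15, -4/45, …
Weyl lclm of L_f,L_g ⇒ L₀ (ord ≤ 2).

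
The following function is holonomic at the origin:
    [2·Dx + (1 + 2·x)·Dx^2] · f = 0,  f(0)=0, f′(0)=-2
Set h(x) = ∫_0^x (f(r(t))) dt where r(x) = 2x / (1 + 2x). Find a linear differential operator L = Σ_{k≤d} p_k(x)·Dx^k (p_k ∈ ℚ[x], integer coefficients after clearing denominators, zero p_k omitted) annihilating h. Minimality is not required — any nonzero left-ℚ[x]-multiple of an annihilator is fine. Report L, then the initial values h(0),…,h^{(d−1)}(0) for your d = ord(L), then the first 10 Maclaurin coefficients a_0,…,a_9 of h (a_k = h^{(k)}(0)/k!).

f: a_k = 0, -2, 2, -8/3, 4, -32/5, 32/3, -128/7, 32, -512/9, …
f∘r: x↦r, Dx↦Dx/r' in L_f ⇒ L₀.
h=∫₀ˣh₀: take L = L₀·Dx.
L = (8 + 24·x)·Dx^2 + (1 + 8·x + 12·x^2)·Dx^3  (order 3).
h: a_k = 0, 0, -2, 16/3, -52/3, 64, -3872/15, 3328/3, -34976/7, 209920/9, …
ICs: h(0) = 0, h′(0) = 0, h′′(0) = -4.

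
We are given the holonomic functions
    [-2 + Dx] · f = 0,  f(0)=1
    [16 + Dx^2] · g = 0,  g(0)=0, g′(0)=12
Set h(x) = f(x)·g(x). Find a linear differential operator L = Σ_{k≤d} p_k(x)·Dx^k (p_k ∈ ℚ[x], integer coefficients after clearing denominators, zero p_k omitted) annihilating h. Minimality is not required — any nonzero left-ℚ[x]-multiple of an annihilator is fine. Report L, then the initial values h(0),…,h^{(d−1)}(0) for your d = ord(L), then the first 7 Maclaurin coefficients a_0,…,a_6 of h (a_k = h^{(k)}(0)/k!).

L = 20 - 4·Dx + Dx^2  (order 2).
h: a_k = 0, 12, 24, -8, -48, -152/5, 176/15, …
ICs: h(0) = 0, h′(0) = 12.

f: a_k = 1, 2, 2, 4/3, 2/3, 4/15, 4/45, …
g: a_k = 0, 12, 0, -32, 0, 128/5, 0, …
L₀ := L_f ⊗_s L_g (sym. prod.), ord ≤ 2.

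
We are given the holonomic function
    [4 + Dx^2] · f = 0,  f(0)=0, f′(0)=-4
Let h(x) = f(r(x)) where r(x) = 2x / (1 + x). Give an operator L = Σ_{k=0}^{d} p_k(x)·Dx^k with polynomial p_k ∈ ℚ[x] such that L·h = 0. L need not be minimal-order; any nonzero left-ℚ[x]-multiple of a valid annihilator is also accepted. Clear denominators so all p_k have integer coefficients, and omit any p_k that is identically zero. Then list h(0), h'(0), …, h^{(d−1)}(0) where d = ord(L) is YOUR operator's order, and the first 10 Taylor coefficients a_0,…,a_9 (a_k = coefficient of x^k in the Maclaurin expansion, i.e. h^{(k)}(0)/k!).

L = 16 + (2 + 6·x + 6·x^2 + 2·x^3)·Dx + (1 + 4·x + 6·x^2 + 4·x^3 + x^4)·Dx^2  (order 2).
h: a_k = 0, -8, 8, 40/3, -56, 1544/15, -120, 19688/315, 5032/45, -240824/567, …
ICs: h(0) = 0, h′(0) = -8.

f: a_k = 0, -4, 0, 8/3, 0, -8/15, 0, 16/315, 0, -8/2835, …
f∘r: x↦r, Dx↦Dx/r' in L_f ⇒ L₀.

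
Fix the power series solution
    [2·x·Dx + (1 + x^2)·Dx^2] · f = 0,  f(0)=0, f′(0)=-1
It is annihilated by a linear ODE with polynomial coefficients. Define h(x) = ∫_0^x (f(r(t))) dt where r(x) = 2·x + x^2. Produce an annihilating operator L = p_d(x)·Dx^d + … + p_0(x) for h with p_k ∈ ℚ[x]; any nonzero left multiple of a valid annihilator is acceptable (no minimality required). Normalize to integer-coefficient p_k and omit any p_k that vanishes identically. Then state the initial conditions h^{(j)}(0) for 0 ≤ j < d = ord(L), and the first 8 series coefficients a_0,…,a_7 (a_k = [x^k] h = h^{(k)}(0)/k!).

L = (-1 + 8·x + 16·x^2 + 12·x^3 + 3·x^4)·Dx^2 + (1 + x + 4·x^2 + 8·x^3 + 5·x^4 + x^5)·Dx^3  (order 3).
h: a_k = 0, 0, -1, -1/3, 2/3, 4/5, -11/15, -47/21, …
ICs: h(0) = 0, h′(0) = 0, h′′(0) = -2.

f: a_k = 0, -1, 0, 1/3, 0, -1/5, 0, 1/7, …
L₀ from L_f via x↦r, Dx↦r'^{-1}Dx.
h=∫h₀ ⇒ L = L₀·Dx.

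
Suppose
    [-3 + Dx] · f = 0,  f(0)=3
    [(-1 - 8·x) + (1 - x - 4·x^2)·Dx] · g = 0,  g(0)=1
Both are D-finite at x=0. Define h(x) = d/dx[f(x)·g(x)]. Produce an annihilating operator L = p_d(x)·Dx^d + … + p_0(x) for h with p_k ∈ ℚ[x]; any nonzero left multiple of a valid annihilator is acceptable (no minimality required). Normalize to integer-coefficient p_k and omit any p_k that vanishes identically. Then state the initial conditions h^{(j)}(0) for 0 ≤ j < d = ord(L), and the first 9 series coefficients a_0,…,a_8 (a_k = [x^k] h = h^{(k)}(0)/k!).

L = (25 + 48·x - 39·x^2 - 120·x^3 + 144·x^4) + (-4 - x + 33·x^2 + 8·x^3 - 48·x^4)·Dx  (order 1).
h: a_k = 12, 75, 297, 2073/2, 3306, 408177/40, 243423/8, 49953243/560, 287660997/1120, …
ICs: h(0) = 12.

f: a_k = 3, 9, 27/2, 27/2, 81/8, 243/40, 243/80, 729/560, 2187/4480, …
g: a_k = 1, 1, 5, 9, 29, 65, 181, 441, 1165, …
h₀=f·g: eliminate ⇒ L₀, order ≤ 1·1.
h₀' ⇒ L via d/dx closure of L₀.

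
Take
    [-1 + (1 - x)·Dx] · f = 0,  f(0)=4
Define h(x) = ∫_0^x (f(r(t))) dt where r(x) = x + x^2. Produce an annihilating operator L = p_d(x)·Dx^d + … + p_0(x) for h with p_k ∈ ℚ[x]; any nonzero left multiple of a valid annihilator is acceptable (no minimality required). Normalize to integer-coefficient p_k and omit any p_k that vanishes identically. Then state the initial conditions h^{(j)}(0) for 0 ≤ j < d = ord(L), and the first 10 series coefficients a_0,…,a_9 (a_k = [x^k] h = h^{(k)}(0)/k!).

L = (1 + 2·x)·Dx + (-1 + x + x^2)·Dx^2  (order 2).
h: a_k = 0, 4, 2, 8/3, 3, 4, 16/3, 52/7, 21/2, 136/9, …
ICs: h(0) = 0, h′(0) = 4.

f: a_k = 4, 4, 4, 4, 4, 4, 4, 4, 4, 4, …
f∘r: x↦r, Dx↦Dx/r' in L_f ⇒ L₀.
h=∫h₀ ⇒ L = L₀·Dx.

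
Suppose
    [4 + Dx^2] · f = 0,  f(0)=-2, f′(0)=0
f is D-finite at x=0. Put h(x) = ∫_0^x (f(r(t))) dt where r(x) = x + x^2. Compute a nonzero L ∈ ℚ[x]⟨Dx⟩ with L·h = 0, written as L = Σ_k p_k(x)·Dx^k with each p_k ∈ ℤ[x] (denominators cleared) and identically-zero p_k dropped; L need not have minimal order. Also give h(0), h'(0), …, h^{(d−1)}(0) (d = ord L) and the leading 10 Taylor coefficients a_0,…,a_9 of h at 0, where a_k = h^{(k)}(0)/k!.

f: a_k = -2, 0, 4, 0, -4/3, 0, 8/45, 0, -4/315, 0, …
Substitute x→r, Dx→(1/r')Dx; clear ⇒ L₀.
h=∫₀ˣh₀: take L = L₀·Dx.
L = (4 + 24·x + 48·x^2 + 32·x^3)·Dx - 2·Dx^2 + (1 + 2·x)·Dx^3  (order 3).
h: a_k = 0, -2, 0, 4/3, 2, 8/15, -8/9, -352/315, -8/15, 416/2835, …
ICs: h(0) = 0, h′(0) = -2, h′′(0) = 0.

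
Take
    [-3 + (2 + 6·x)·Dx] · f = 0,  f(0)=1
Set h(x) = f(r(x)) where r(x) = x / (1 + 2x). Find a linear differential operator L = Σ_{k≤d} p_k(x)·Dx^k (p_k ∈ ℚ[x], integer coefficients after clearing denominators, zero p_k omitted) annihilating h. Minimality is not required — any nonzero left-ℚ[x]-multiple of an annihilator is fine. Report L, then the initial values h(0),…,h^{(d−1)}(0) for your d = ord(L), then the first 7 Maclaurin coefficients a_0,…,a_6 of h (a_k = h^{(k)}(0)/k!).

L = -3 + (2 + 14·x + 20·x^2)·Dx  (order 1).
h: a_k = 1, 3/2, -33/8, 195/16, -4965/128, 33909/256, -492501/1024, …
ICs: h(0) = 1.

f: a_k = 1, 3/2, -9/8, 27/16, -405/128, 1701/256, -15309/1024, …
Change of var in L_f (x↦r) gives L₀.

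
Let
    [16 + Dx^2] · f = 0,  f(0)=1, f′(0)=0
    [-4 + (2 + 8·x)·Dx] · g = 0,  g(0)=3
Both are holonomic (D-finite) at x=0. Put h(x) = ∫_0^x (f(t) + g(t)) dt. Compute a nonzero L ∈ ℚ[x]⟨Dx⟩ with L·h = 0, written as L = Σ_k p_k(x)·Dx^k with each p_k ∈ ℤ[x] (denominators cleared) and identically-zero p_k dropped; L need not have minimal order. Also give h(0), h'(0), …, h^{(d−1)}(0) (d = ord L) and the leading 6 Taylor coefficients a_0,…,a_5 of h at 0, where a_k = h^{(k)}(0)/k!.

f: a_k = 1, 0, -8, 0, 32/3, 0, …
g: a_k = 3, 6, -6, 12, -30, 84, …
Sum ⇒ L₀ = lclm(L_f,L_g) in ℚ(x)⟨Dx⟩.
h=∫₀ˣh₀: take L = L₀·Dx.
L = (-224 - 1024·x - 2048·x^2)·Dx + (48 + 704·x + 3072·x^2 + 4096·x^3)·Dx^2 + (-14 - 64·x - 128·x^2)·Dx^3 + (3 + 44·x + 192·x^2 + 256·x^3)·Dx^4  (order 4).
h: a_k = 0, 4, 3, -14/3, 3, -58/15, …
ICs: h(0) = 0, h′(0) = 4, h′′(0) = 6, h′′′(0) = -28.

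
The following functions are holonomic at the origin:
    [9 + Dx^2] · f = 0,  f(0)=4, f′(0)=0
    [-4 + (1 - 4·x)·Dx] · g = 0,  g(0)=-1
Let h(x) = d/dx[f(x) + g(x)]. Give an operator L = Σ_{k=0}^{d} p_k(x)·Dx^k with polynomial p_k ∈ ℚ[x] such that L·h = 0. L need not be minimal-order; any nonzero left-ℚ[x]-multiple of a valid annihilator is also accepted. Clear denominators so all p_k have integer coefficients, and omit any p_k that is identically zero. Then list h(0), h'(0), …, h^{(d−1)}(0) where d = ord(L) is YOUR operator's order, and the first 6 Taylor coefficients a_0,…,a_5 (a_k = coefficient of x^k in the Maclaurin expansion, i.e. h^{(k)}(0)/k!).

f: a_k = 4, 0, -18, 0, 27/2, 0, …
g: a_k = -1, -4, -16, -64, -256, -1024, …
L₀ := lclm(L_f,L_g); ord L₀ ≤ 2+1.
h₀' ⇒ L via d/dx closure of L₀.
L = (4824 - 1728·x + 3456·x^2) + (-315 + 1476·x - 1296·x^2 + 1728·x^3)·Dx + (536 - 192·x + 384·x^2)·Dx^2 + (-35 + 164·x - 144·x^2 + 192·x^3)·Dx^3  (order 3).
h: a_k = -4, -68, -192, -970, -5120, -246003/10, …
ICs: h(0) = -4, h′(0) = -68, h′′(0) = -384.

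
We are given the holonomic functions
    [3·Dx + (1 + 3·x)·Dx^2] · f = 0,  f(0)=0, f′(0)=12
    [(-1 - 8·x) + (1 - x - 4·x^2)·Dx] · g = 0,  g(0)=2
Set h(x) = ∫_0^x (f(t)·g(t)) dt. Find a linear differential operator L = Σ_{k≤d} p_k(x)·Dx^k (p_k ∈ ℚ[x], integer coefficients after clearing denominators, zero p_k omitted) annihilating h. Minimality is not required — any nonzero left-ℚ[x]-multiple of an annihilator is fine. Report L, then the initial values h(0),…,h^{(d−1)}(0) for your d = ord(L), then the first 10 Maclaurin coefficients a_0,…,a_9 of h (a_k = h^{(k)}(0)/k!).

L = (11 + 48·x)·Dx + (-1 + 25·x + 60·x^2)·Dx^2 + (-1 - 2·x + 7·x^2 + 12·x^3)·Dx^3  (order 3).
h: a_k = 0, 0, 12, -4, 39, -54/5, 799/5, -1146/35, 21369/28, -5337/35, …
ICs: h(0) = 0, h′(0) = 0, h′′(0) = 24.

f: a_k = 0, 12, -18, 36, -81, 972/5, -486, 8748/7, -6561/2, 8748, …
g: a_k = 2, 2, 10, 18, 58, 130, 362, 882, 2330, 5858, …
Sym-product of L_f,L_g gives L₀ (≤ ord 2).
Integrate: L := L₀·Dx.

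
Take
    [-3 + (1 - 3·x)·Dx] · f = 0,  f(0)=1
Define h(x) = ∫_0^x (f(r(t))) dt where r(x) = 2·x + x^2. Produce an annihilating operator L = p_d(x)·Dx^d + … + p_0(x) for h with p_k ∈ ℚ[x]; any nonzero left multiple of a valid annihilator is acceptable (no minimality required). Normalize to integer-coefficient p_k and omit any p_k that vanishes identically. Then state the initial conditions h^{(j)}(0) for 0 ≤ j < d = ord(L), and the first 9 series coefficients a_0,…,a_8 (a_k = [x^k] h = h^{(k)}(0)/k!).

f: a_k = 1, 3, 9, 27, 81, 243, 729, 2187, 6561, …
Substitute x→r, Dx→(1/r')Dx; clear ⇒ L₀.
∫: right-multiply L₀ by Dx.
L = (6 + 6·x)·Dx + (-1 + 6·x + 3·x^2)·Dx^2  (order 2).
h: a_k = 0, 1, 3, 13, 63, 1629/5, 1755, 68067/7, 54999, …
ICs: h(0) = 0, h′(0) = 1.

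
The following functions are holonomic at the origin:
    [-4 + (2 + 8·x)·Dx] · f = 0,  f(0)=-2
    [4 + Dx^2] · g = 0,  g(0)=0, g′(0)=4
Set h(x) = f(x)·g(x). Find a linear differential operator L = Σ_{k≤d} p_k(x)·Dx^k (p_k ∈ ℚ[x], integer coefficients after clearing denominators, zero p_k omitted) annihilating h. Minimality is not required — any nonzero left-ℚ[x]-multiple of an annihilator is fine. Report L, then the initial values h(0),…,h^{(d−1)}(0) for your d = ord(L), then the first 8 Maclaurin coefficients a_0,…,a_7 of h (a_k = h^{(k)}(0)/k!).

f: a_k = -2, -4, 4, -8, 20, -56, 168, -528, …
g: a_k = 0, 4, 0, -8/3, 0, 8/15, 0, -16/315, …
Product ⇒ symmetric product L₀, ord ≤ 2.
L = (16 + 32·x + 64·x^2) + (-4 - 16·x)·Dx + (1 + 8·x + 16·x^2)·Dx^2  (order 2).
h: a_k = 0, -8, -16, 64/3, -64/3, 1024/15, -1024/5, 195584/315, …
ICs: h(0) = 0, h′(0) = -8.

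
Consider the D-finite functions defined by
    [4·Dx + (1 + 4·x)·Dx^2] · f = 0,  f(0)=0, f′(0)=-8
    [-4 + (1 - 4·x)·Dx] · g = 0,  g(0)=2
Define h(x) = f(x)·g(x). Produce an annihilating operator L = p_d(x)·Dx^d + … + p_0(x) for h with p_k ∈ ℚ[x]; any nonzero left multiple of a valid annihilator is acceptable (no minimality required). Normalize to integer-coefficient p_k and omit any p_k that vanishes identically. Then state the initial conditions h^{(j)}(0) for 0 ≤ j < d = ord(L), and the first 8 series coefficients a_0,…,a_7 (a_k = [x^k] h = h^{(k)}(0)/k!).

f: a_k = 0, -8, 16, -128/3, 128, -2048/5, 4096/3, -32768/7, …
g: a_k = 2, 8, 32, 128, 512, 2048, 8192, 32768, …
h₀=f·g: eliminate ⇒ L₀, order ≤ 2·1.
L = 16 + (4 + 48·x)·Dx + (-1 + 16·x^2)·Dx^2  (order 2).
h: a_k = 0, -16, -32, -640/3, -1792/3, -48128/15, -151552/15, -5226496/105, …
ICs: h(0) = 0, h′(0) = -16.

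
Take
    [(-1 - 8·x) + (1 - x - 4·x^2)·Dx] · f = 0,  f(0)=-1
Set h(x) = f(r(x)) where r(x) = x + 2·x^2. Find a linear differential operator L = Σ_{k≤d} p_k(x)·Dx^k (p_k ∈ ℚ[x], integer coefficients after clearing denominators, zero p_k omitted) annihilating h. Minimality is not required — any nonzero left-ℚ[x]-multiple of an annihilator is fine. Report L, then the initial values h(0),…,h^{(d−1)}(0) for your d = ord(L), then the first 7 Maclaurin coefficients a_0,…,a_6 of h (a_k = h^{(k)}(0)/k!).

L = (1 + 12·x + 48·x^2 + 64·x^3) + (-1 + x + 6·x^2 + 16·x^3 + 16·x^4)·Dx  (order 1).
h: a_k = -1, -1, -7, -29, -103, -405, -1599, …
ICs: h(0) = -1.

f: a_k = -1, -1, -5, -9, -29, -65, -181, …
Change of var in L_f (x↦r) gives L₀.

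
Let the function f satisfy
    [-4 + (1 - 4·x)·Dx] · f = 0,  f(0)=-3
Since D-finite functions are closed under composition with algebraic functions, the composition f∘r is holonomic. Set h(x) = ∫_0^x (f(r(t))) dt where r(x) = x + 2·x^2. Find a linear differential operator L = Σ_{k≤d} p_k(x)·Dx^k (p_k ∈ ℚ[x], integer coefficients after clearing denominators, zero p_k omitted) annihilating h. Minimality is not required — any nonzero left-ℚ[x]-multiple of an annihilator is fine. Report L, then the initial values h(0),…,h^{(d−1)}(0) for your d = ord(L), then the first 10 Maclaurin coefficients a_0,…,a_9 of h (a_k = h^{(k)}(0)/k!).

f: a_k = -3, -12, -48, -192, -768, -3072, -12288, -49152, -196608, -786432, …
Substitute x→r, Dx→(1/r')Dx; clear ⇒ L₀.
h=∫h₀ ⇒ L = L₀·Dx.
L = (4 + 16·x)·Dx + (-1 + 4·x + 8·x^2)·Dx^2  (order 2).
h: a_k = 0, -3, -6, -24, -96, -2112/5, -1920, -62976/7, -43008, -208896, …
ICs: h(0) = 0, h′(0) = -3.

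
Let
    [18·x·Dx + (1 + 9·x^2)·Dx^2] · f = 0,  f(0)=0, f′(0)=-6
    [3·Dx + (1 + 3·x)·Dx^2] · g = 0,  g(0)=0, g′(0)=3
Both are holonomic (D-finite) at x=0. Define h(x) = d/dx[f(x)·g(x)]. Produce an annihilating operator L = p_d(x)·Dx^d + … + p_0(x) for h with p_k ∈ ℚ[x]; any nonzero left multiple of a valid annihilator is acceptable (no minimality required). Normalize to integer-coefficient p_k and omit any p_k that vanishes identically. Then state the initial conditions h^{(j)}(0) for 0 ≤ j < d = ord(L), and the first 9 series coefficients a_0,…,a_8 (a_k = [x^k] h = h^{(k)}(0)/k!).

f: a_k = 0, -6, 0, 18, 0, -486/5, 0, 4374/7, 0, …
g: a_k = 0, 3, -9/2, 9, -81/4, 243/5, -243/2, 2187/7, -6561/8, …
f·g: L₀ = L_f ⊗_s L_g, ord ≤ 2·2.
h=h₀': d/dx-closure on L₀ ⇒ L.
L = (648 + 3564·x + 19440·x^2 + 113724·x^3 + 262440·x^4 + 341172·x^5 + 236196·x^7) + (162 + 3348·x + 24948·x^2 + 117612·x^3 + 396576·x^4 + 813564·x^5 + 918540·x^6 + 236196·x^7 + 826686·x^8)·Dx + (36 + 576·x + 5184·x^2 + 25272·x^3 + 87480·x^4 + 227448·x^5 + 419904·x^6 + 472392·x^7 + 236196·x^8 + 472392·x^9)·Dx^2 + (5 + 54·x + 333·x^2 + 1512·x^3 + 5346·x^4 + 14580·x^5 + 30618·x^6 + 52488·x^7 + 59049·x^8 + 39366·x^9 + 59049·x^10)·Dx^3  (order 3).
h: a_k = 0, -36, 81, 0, 405/2, -12636/5, 56133/10, 0, 2381643/140, …
ICs: h(0) = 0, h′(0) = -36, h′′(0) = 162.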